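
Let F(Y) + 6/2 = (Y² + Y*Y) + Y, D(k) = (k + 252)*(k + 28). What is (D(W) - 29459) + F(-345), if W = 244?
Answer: 343155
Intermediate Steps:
D(k) = (28 + k)*(252 + k) (D(k) = (252 + k)*(28 + k) = (28 + k)*(252 + k))
F(Y) = -3 + Y + 2*Y² (F(Y) = -3 + ((Y² + Y*Y) + Y) = -3 + ((Y² + Y²) + Y) = -3 + (2*Y² + Y) = -3 + (Y + 2*Y²) = -3 + Y + 2*Y²)
(D(W) - 29459) + F(-345) = ((7056 + 244² + 280*244) - 29459) + (-3 - 345 + 2*(-345)²) = ((7056 + 59536 + 68320) - 29459) + (-3 - 345 + 2*119025) = (134912 - 29459) + (-3 - 345 + 238050) = 105453 + 237702 = 343155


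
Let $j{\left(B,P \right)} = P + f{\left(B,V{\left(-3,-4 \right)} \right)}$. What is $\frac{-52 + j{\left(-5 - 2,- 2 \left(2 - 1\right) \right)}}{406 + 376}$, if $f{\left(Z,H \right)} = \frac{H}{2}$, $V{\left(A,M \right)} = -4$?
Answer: $- \frac{28}{391} \approx -0.071611$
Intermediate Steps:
$f{\left(Z,H \right)} = \frac{H}{2}$ ($f{\left(Z,H \right)} = H \frac{1}{2} = \frac{H}{2}$)
$j{\left(B,P \right)} = -2 + P$ ($j{\left(B,P \right)} = P + \frac{1}{2} \left(-4\right) = P - 2 = -2 + P$)
$\frac{-52 + j{\left(-5 - 2,- 2 \left(2 - 1\right) \right)}}{406 + 376} = \frac{-52 - \left(2 + 2 \left(2 - 1\right)\right)}{406 + 376} = \frac{-52 - 4}{782} = \left(-52 - 4\right) \frac{1}{782} = \left(-56\right) \frac{1}{782} = - \frac{28}{391}$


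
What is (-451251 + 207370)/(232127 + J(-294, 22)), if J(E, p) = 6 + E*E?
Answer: -243881/318569 ≈ -0.76555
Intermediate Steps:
J(E, p) = 6 + E²
(-451251 + 207370)/(232127 + J(-294, 22)) = (-451251 + 207370)/(232127 + (6 + (-294)²)) = -243881/(232127 + (6 + 86436)) = -243881/(232127 + 86442) = -243881/318569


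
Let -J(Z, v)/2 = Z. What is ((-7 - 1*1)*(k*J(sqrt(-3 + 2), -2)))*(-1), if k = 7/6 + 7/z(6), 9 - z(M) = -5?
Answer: -80*I/3 ≈ -26.667*I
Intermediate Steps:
J(Z, v) = -2*Z
z(M) = 14 (z(M) = 9 - 1*(-5) = 9 + 5 = 14)
k = 5/3 (k = 7/6 + 7/14 = 7*(1/6) + 7*(1/14) = 7/6 + 1/2 = 5/3 ≈ 1.6667)
((-7 - 1*1)*(k*J(sqrt(-3 + 2), -2)))*(-1) = ((-7 - 1*1)*(5*(-2*sqrt(-3 + 2))/3))*(-1) = ((-7 - 1)*(5*(-2*I)/3))*(-1) = -40*(-2*I)/3*(-1) = -(-80)*I/3*(-1) = (80*I/3)*(-1) = -80*I/3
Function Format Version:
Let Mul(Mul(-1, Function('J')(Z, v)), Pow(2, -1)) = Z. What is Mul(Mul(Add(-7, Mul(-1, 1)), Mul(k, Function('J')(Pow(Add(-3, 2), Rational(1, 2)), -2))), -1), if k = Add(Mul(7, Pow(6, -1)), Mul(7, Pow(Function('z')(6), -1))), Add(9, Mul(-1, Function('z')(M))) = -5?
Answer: Mul(Rational(-80, 3), I) ≈ Mul(-26.667, I)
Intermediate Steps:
Function('J')(Z, v) = Mul(-2, Z)
Function('z')(M) = 14 (Function('z')(M) = Add(9, Mul(-1, -5)) = Add(9, 5) = 14)
k = Rational(5, 3) (k = Add(Mul(7, Pow(6, -1)), Mul(7, Pow(14, -1))) = Add(Mul(7, Rational(1, 6)), Mul(7, Rational(1, 14))) = Add(Rational(7, 6), Rational(1, 2)) = Rational(5, 3) ≈ 1.6667)
Mul(Mul(Add(-7, Mul(-1, 1)), Mul(k, Function('J')(Pow(Add(-3, 2), Rational(1, 2)), -2))), -1) = Mul(Mul(Add(-7, Mul(-1, 1)), Mul(Rational(5, 3), Mul(-2, Pow(Add(-3, 2), Rational(1, 2))))), -1) = Mul(Mul(Add(-7, -1), Mul(Rational(5, 3), Mul(-2, Pow(-1, Rational(1, 2))))), -1) = Mul(Mul(-8, Mul(Rational(5, 3), Mul(-2, I))), -1) = Mul(Mul(-8, Mul(Rational(-10, 3), I)), -1) = Mul(Mul(Rational(80, 3), I), -1) = Mul(Rational(-80, 3), I)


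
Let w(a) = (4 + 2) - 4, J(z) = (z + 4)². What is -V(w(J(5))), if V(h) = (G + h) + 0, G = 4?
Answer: -6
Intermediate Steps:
J(z) = (4 + z)²
w(a) = 2 (w(a) = 6 - 4 = 2)
V(h) = 4 + h (V(h) = (4 + h) + 0 = 4 + h)
-V(w(J(5))) = -(4 + 2) = -1*6 = -6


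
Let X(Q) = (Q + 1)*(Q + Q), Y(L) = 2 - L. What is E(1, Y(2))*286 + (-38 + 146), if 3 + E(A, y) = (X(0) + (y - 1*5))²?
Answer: 6400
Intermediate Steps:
X(Q) = 2*Q*(1 + Q) (X(Q) = (1 + Q)*(2*Q) = 2*Q*(1 + Q))
E(A, y) = -3 + (-5 + y)² (E(A, y) = -3 + (2*0*(1 + 0) + (y - 1*5))² = -3 + (2*0*1 + (y - 5))² = -3 + (0 + (-5 + y))² = -3 + (-5 + y)²)
E(1, Y(2))*286 + (-38 + 146) = (-3 + (-5 + (2 - 1*2))²)*286 + (-38 + 146) = (-3 + (-5 + (2 - 2))²)*286 + 108 = (-3 + (-5 + 0)²)*286 + 108 = (-3 + (-5)²)*286 + 108 = (-3 + 25)*286 + 108 = 22*286 + 108 = 6292 + 108 = 6400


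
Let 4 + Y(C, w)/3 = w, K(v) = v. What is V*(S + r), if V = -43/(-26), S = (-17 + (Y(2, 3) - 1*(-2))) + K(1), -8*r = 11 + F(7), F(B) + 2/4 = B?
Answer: -13201/416 ≈ -31.733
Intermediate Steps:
F(B) = -½ + B
Y(C, w) = -12 + 3*w
r = -35/16 (r = -(11 + (-½ + 7))/8 = -(11 + 13/2)/8 = -⅛*35/2 = -35/16 ≈ -2.1875)
S = -17 (S = (-17 + ((-12 + 3*3) - 1*(-2))) + 1 = (-17 + ((-12 + 9) + 2)) + 1 = (-17 + (-3 + 2)) + 1 = (-17 - 1) + 1 = -18 + 1 = -17)
V = 43/26 (V = -43*(-1/26) = 43/26 ≈ 1.6538)
V*(S + r) = 43*(-17 - 35/16)/26 = (43/26)*(-307/16) = -13201/416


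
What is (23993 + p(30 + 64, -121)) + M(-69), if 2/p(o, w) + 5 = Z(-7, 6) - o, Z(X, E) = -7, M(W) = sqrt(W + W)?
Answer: 1271628/53 + I*sqrt(138) ≈ 23993.0 + 11.747*I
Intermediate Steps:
M(W) = sqrt(2)*sqrt(W) (M(W) = sqrt(2*W) = sqrt(2)*sqrt(W))
p(o, w) = 2/(-12 - o) (p(o, w) = 2/(-5 + (-7 - o)) = 2/(-12 - o))
(23993 + p(30 + 64, -121)) + M(-69) = (23993 - 2/(12 + (30 + 64))) + sqrt(2)*sqrt(-69) = (23993 - 2/(12 + 94)) + sqrt(2)*(I*sqrt(69)) = (23993 - 2/106) + I*sqrt(138) = (23993 - 2*1/106) + I*sqrt(138) = (23993 - 1/53) + I*sqrt(138) = 1271628/53 + I*sqrt(138)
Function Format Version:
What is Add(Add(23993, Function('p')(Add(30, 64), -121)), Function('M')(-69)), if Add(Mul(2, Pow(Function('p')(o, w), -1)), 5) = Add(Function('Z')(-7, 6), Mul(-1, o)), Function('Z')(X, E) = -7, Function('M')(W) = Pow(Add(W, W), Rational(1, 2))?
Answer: Add(Rational(1271628, 53), Mul(I, Pow(138, Rational(1, 2)))) ≈ Add(23993., Mul(11.747, I))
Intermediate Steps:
Function('M')(W) = Mul(Pow(2, Rational(1, 2)), Pow(W, Rational(1, 2))) (Function('M')(W) = Pow(Mul(2, W), Rational(1, 2)) = Mul(Pow(2, Rational(1, 2)), Pow(W, Rational(1, 2))))
Function('p')(o, w) = Mul(2, Pow(Add(-12, Mul(-1, o)), -1)) (Function('p')(o, w) = Mul(2, Pow(Add(-5, Add(-7, Mul(-1, o))), -1)) = Mul(2, Pow(Add(-12, Mul(-1, o)), -1)))
Add(Add(23993, Function('p')(Add(30, 64), -121)), Function('M')(-69)) = Add(Add(23993, Mul(-2, Pow(Add(12, Add(30, 64)), -1))), Mul(Pow(2, Rational(1, 2)), Pow(-69, Rational(1, 2)))) = Add(Add(23993, Mul(-2, Pow(Add(12, 94), -1))), Mul(Pow(2, Rational(1, 2)), Mul(I, Pow(69, Rational(1, 2))))) = Add(Add(23993, Mul(-2, Pow(106, -1))), Mul(I, Pow(138, Rational(1, 2)))) = Add(Add(23993, Mul(-2, Rational(1, 106))), Mul(I, Pow(138, Rational(1, 2)))) = Add(Add(23993, Rational(-1, 53)), Mul(I, Pow(138, Rational(1, 2)))) = Add(Rational(1271628, 53), Mul(I, Pow(138, Rational(1, 2))))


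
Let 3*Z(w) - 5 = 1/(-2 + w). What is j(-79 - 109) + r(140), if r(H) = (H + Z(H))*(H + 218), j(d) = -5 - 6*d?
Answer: 10730990/207 ≈ 51841.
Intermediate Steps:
Z(w) = 5/3 + 1/(3*(-2 + w))
r(H) = (218 + H)*(H + (-9 + 5*H)/(3*(-2 + H))) (r(H) = (H + (-9 + 5*H)/(3*(-2 + H)))*(H + 218) = (H + (-9 + 5*H)/(3*(-2 + H)))*(218 + H) = (218 + H)*(H + (-9 + 5*H)/(3*(-2 + H))))
j(-79 - 109) + r(140) = (-5 - 6*(-79 - 109)) + (-1962 - 227*140 + 3*140³ + 653*140²)/(3*(-2 + 140)) = (-5 - 6*(-188)) + (⅓)*(-1962 - 31780 + 3*2744000 + 653*19600)/138 = (-5 + 1128) + (⅓)*(1/138)*(-1962 - 31780 + 8232000 + 12798800) = 1123 + (⅓)*(1/138)*20997058 = 1123 + 10498529/207 = 10730990/207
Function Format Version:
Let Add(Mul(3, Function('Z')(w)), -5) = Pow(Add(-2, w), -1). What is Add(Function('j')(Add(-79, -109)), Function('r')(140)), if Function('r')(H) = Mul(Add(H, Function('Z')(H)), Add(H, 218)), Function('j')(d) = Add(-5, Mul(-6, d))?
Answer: Rational(10730990, 207) ≈ 51841.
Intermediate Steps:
Function('Z')(w) = Add(Rational(5, 3), Mul(Rational(1, 3), Pow(Add(-2, w), -1)))
Function('r')(H) = Mul(Add(218, H), Add(H, Mul(Rational(1, 3), Pow(Add(-2, H), -1), Add(-9, Mul(5, H))))) (Function('r')(H) = Mul(Add(H, Mul(Rational(1, 3), Pow(Add(-2, H), -1), Add(-9, Mul(5, H)))), Add(H, 218)) = Mul(Add(H, Mul(Rational(1, 3), Pow(Add(-2, H), -1), Add(-9, Mul(5, H)))), Add(218, H)) = Mul(Add(218, H), Add(H, Mul(Rational(1, 3), Pow(Add(-2, H), -1), Add(-9, Mul(5, H))))))
Add(Function('j')(Add(-79, -109)), Function('r')(140)) = Add(Add(-5, Mul(-6, Add(-79, -109))), Mul(Rational(1, 3), Pow(Add(-2, 140), -1), Add(-1962, Mul(-227, 140), Mul(3, Pow(140, 3)), Mul(653, Pow(140, 2))))) = Add(Add(-5, Mul(-6, -188)), Mul(Rational(1, 3), Pow(138, -1), Add(-1962, -31780, Mul(3, 2744000), Mul(653, 19600)))) = Add(Add(-5, 1128), Mul(Rational(1, 3), Rational(1, 138), Add(-1962, -31780, 8232000, 12798800))) = Add(1123, Mul(Rational(1, 3), Rational(1, 138), 20997058)) = Add(1123, Rational(10498529, 207)) = Rational(10730990, 207)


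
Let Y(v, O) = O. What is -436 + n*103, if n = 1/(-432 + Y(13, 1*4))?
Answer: -186711/428 ≈ -436.24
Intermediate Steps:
n = -1/428 (n = 1/(-432 + 1*4) = 1/(-432 + 4) = 1/(-428) = -1/428 ≈ -0.0023364)
-436 + n*103 = -436 - 1/428*103 = -436 - 103/428 = -186711/428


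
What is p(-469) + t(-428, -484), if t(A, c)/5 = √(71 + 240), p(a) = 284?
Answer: 284 + 5*√311 ≈ 372.18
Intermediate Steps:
t(A, c) = 5*√311 (t(A, c) = 5*√(71 + 240) = 5*√311)
p(-469) + t(-428, -484) = 284 + 5*√311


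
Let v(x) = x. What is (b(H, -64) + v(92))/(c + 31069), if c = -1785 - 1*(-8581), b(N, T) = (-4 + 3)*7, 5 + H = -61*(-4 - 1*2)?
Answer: 17/7573 ≈ 0.0022448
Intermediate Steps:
H = 361 (H = -5 - 61*(-4 - 1*2) = -5 - 61*(-4 - 2) = -5 - 61*(-6) = -5 + 366 = 361)
b(N, T) = -7 (b(N, T) = -1*7 = -7)
c = 6796 (c = -1785 + 8581 = 6796)
(b(H, -64) + v(92))/(c + 31069) = (-7 + 92)/(6796 + 31069) = 85/37865 = 85*(1/37865) = 17/7573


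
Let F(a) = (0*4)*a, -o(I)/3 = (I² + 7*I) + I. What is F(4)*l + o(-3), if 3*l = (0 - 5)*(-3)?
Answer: 45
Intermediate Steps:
o(I) = -24*I - 3*I² (o(I) = -3*((I² + 7*I) + I) = -3*(I² + 8*I) = -24*I - 3*I²)
F(a) = 0 (F(a) = 0*a = 0)
l = 5 (l = ((0 - 5)*(-3))/3 = (-5*(-3))/3 = (⅓)*15 = 5)
F(4)*l + o(-3) = 0*5 - 3*(-3)*(8 - 3) = 0 - 3*(-3)*5 = 0 + 45 = 45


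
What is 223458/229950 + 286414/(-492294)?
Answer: 408760494/1048175975 ≈ 0.38997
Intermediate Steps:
223458/229950 + 286414/(-492294) = 223458*(1/229950) + 286414*(-1/492294) = 37243/38325 - 143207/246147 = 408760494/1048175975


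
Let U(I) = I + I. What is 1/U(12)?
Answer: 1/24 ≈ 0.041667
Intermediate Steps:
U(I) = 2*I
1/U(12) = 1/(2*12) = 1/24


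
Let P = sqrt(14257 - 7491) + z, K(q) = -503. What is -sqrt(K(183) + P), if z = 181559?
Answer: -sqrt(181056 + sqrt(6766)) ≈ -425.60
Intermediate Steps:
P = 181559 + sqrt(6766) (P = sqrt(14257 - 7491) + 181559 = sqrt(6766) + 181559 = 181559 + sqrt(6766) ≈ 1.8164e+5)
-sqrt(K(183) + P) = -sqrt(-503 + (181559 + sqrt(6766))) = -sqrt(181056 + sqrt(6766))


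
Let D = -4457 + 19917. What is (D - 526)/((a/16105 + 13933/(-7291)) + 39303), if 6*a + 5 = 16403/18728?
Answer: 197045547314312160/518555282333818633 ≈ 0.37999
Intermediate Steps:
D = 15460
a = -77237/112368 (a = -5/6 + (16403/18728)/6 = -5/6 + (16403*(1/18728))/6 = -5/6 + (1/6)*(16403/18728) = -5/6 + 16403/112368 = -77237/112368 ≈ -0.68736)
(D - 526)/((a/16105 + 13933/(-7291)) + 39303) = (15460 - 526)/((-77237/112368/16105 + 13933/(-7291)) + 39303) = 14934/((-77237/112368*1/16105 + 13933*(-1/7291)) + 39303) = 14934/((-77237/1809686640 - 13933/7291) + 39303) = 14934/(-25214927090087/13194425292240 + 39303) = 14934/(518555282333818633/13194425292240) = 14934*(13194425292240/518555282333818633) = 197045547314312160/518555282333818633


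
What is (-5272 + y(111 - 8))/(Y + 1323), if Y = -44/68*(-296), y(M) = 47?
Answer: -88825/25747 ≈ -3.4499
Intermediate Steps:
Y = 3256/17 (Y = -44*1/68*(-296) = -11/17*(-296) = 3256/17 ≈ 191.53)
(-5272 + y(111 - 8))/(Y + 1323) = (-5272 + 47)/(3256/17 + 1323) = -5225/25747/17 = -5225*17/25747 = -88825/25747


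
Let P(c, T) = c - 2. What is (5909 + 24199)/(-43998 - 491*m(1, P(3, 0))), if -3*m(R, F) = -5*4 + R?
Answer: -6948/10871 ≈ -0.63913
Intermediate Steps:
P(c, T) = -2 + c
m(R, F) = 20/3 - R/3 (m(R, F) = -(-5*4 + R)/3 = -(-20 + R)/3 = 20/3 - R/3)
(5909 + 24199)/(-43998 - 491*m(1, P(3, 0))) = (5909 + 24199)/(-43998 - 491*(20/3 - 1/3*1)) = 30108/(-43998 - 491*(20/3 - 1/3)) = 30108/(-43998 - 491*19/3) = 30108/(-43998 - 9329/3) = 30108/(-141323/3) = 30108*(-3/141323) = -6948/10871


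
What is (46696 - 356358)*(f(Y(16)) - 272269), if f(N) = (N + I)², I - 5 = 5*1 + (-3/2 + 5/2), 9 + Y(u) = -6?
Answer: 84306408486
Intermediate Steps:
Y(u) = -15 (Y(u) = -9 - 6 = -15)
I = 11 (I = 5 + (5*1 + (-3/2 + 5/2)) = 5 + (5 + (-3*½ + 5*(½))) = 5 + (5 + (-3/2 + 5/2)) = 5 + (5 + 1) = 5 + 6 = 11)
f(N) = (11 + N)² (f(N) = (N + 11)² = (11 + N)²)
(46696 - 356358)*(f(Y(16)) - 272269) = (46696 - 356358)*((11 - 15)² - 272269) = -309662*((-4)² - 272269) = -309662*(16 - 272269) = -309662*(-272253) = 84306408486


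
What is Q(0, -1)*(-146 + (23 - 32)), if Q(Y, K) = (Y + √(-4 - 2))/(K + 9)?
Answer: -155*I*√6/8 ≈ -47.459*I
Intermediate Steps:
Q(Y, K) = (Y + I*√6)/(9 + K) (Q(Y, K) = (Y + √(-6))/(9 + K) = (Y + I*√6)/(9 + K))
Q(0, -1)*(-146 + (23 - 32)) = ((0 + I*√6)/(9 - 1))*(-146 + (23 - 32)) = ((I*√6)/8)*(-146 - 9) = ((I*√6)/8)*(-155) = (I*√6/8)*(-155) = -155*I*√6/8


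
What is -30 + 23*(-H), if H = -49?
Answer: 1097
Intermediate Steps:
-30 + 23*(-H) = -30 + 23*(-1*(-49)) = -30 + 23*49 = -30 + 1127 = 1097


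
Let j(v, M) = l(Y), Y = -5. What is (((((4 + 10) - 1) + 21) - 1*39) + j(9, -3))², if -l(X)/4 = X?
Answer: 225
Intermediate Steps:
l(X) = -4*X
j(v, M) = 20 (j(v, M) = -4*(-5) = 20)
(((((4 + 10) - 1) + 21) - 1*39) + j(9, -3))² = (((((4 + 10) - 1) + 21) - 1*39) + 20)² = ((((14 - 1) + 21) - 39) + 20)² = (((13 + 21) - 39) + 20)² = ((34 - 39) + 20)² = (-5 + 20)² = 15² = 225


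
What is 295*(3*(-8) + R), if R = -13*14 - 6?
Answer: -62540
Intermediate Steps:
R = -188 (R = -182 - 6 = -188)
295*(3*(-8) + R) = 295*(3*(-8) - 188) = 295*(-24 - 188) = 295*(-212) = -62540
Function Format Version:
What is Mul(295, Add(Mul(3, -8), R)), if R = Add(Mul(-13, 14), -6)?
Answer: -62540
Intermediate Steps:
R = -188 (R = Add(-182, -6) = -188)
Mul(295, Add(Mul(3, -8), R)) = Mul(295, Add(Mul(3, -8), -188)) = Mul(295, Add(-24, -188)) = Mul(295, -212) = -62540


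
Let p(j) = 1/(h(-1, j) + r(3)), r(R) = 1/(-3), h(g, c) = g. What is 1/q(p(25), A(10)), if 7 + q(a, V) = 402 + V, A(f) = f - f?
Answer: 1/395 ≈ 0.0025316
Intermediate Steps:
A(f) = 0
r(R) = -⅓ (r(R) = 1*(-⅓) = -⅓)
p(j) = -¾ (p(j) = 1/(-1 - ⅓) = 1/(-4/3) = -¾)
q(a, V) = 395 + V (q(a, V) = -7 + (402 + V) = 395 + V)
1/q(p(25), A(10)) = 1/(395 + 0) = 1/395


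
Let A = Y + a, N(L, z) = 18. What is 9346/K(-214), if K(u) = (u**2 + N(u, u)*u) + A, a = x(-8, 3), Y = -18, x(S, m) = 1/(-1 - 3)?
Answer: 37384/167703 ≈ 0.22292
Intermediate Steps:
x(S, m) = -1/4 (x(S, m) = 1/(-4) = -1/4)
a = -1/4 ≈ -0.25000
A = -73/4 (A = -18 - 1/4 = -73/4 ≈ -18.250)
K(u) = -73/4 + u**2 + 18*u (K(u) = (u**2 + 18*u) - 73/4 = -73/4 + u**2 + 18*u)
9346/K(-214) = 9346/(-73/4 + (-214)**2 + 18*(-214)) = 9346/(-73/4 + 45796 - 3852) = 9346/(167703/4) = 9346*(4/167703) = 37384/167703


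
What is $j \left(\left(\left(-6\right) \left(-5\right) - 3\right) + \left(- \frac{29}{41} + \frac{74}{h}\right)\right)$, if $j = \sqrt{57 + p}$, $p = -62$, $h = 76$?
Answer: $\frac{42481 i \sqrt{5}}{1558} \approx 60.969 i$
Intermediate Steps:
$j = i \sqrt{5}$ ($j = \sqrt{57 - 62} = \sqrt{-5} = i \sqrt{5} \approx 2.2361 i$)
$j \left(\left(\left(-6\right) \left(-5\right) - 3\right) + \left(- \frac{29}{41} + \frac{74}{h}\right)\right) = i \sqrt{5} \left(\left(\left(-6\right) \left(-5\right) - 3\right) + \left(- \frac{29}{41} + \frac{74}{76}\right)\right) = i \sqrt{5} \left(\left(30 - 3\right) + \left(\left(-29\right) \frac{1}{41} + 74 \cdot \frac{1}{76}\right)\right) = i \sqrt{5} \left(27 + \left(- \frac{29}{41} + \frac{37}{38}\right)\right) = i \sqrt{5} \left(27 + \frac{415}{1558}\right) = i \sqrt{5} \cdot \frac{42481}{1558} = \frac{42481 i \sqrt{5}}{1558}$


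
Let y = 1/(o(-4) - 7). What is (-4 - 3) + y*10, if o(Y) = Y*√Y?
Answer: -861/113 + 80*I/113 ≈ -7.6195 + 0.70796*I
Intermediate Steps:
o(Y) = Y^(3/2)
y = (-7 + 8*I)/113 (y = 1/((-4)^(3/2) - 7) = 1/(-8*I - 7) = 1/(-7 - 8*I) = (-7 + 8*I)/113 ≈ -0.061947 + 0.070796*I)
(-4 - 3) + y*10 = (-4 - 3) + (-7/113 + 8*I/113)*10 = -7 + (-70/113 + 80*I/113) = -861/113 + 80*I/113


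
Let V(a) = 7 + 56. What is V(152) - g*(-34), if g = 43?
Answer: 1525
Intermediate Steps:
V(a) = 63
V(152) - g*(-34) = 63 - 43*(-34) = 63 - 1*(-1462) = 63 + 1462 = 1525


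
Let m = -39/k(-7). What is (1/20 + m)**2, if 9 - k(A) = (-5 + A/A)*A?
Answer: 638401/144400 ≈ 4.4211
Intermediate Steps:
k(A) = 9 + 4*A (k(A) = 9 - (-5 + A/A)*A = 9 - (-5 + 1)*A = 9 - (-4)*A = 9 + 4*A)
m = 39/19 (m = -39/(9 + 4*(-7)) = -39/(9 - 28) = -39/(-19) = -39*(-1/19) = 39/19 ≈ 2.0526)
(1/20 + m)**2 = (1/20 + 39/19)**2 = (799/380)**2 = 638401/144400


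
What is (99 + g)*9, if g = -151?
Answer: -468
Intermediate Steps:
(99 + g)*9 = (99 - 151)*9 = -52*9 = -468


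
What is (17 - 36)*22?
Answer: -418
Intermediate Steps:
(17 - 36)*22 = -19*22 = -418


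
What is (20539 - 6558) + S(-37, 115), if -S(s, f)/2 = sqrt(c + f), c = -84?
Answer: 13981 - 2*sqrt(31) ≈ 13970.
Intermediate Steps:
S(s, f) = -2*sqrt(-84 + f)
(20539 - 6558) + S(-37, 115) = (20539 - 6558) - 2*sqrt(-84 + 115) = 13981 - 2*sqrt(31)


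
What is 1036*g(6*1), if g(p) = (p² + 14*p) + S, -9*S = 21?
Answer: 365708/3 ≈ 1.2190e+5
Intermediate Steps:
S = -7/3 (S = -⅑*21 = -7/3 ≈ -2.3333)
g(p) = -7/3 + p² + 14*p (g(p) = (p² + 14*p) - 7/3 = -7/3 + p² + 14*p)
1036*g(6*1) = 1036*(-7/3 + (6*1)² + 14*(6*1)) = 1036*(-7/3 + 6² + 14*6) = 1036*(-7/3 + 36 + 84) = 1036*(353/3) = 365708/3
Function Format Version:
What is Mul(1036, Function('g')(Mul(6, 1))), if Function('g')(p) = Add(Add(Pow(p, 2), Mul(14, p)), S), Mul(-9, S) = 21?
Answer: Rational(365708, 3) ≈ 1.2190e+5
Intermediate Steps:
S = Rational(-7, 3) (S = Mul(Rational(-1, 9), 21) = Rational(-7, 3) ≈ -2.3333)
Function('g')(p) = Add(Rational(-7, 3), Pow(p, 2), Mul(14, p)) (Function('g')(p) = Add(Add(Pow(p, 2), Mul(14, p)), Rational(-7, 3)) = Add(Rational(-7, 3), Pow(p, 2), Mul(14, p)))
Mul(1036, Function('g')(Mul(6, 1))) = Mul(1036, Add(Rational(-7, 3), Pow(Mul(6, 1), 2), Mul(14, Mul(6, 1)))) = Mul(1036, Add(Rational(-7, 3), Pow(6, 2), Mul(14, 6))) = Mul(1036, Add(Rational(-7, 3), 36, 84)) = Mul(1036, Rational(353, 3)) = Rational(365708, 3)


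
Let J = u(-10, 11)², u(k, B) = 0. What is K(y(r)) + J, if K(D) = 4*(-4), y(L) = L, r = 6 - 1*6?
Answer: -16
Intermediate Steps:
r = 0 (r = 6 - 6 = 0)
K(D) = -16
J = 0 (J = 0² = 0)
K(y(r)) + J = -16 + 0 = -16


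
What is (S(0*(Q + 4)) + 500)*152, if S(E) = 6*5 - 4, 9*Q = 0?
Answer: 79952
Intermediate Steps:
Q = 0 (Q = (⅑)*0 = 0)
S(E) = 26 (S(E) = 30 - 4 = 26)
(S(0*(Q + 4)) + 500)*152 = (26 + 500)*152 = 526*152 = 79952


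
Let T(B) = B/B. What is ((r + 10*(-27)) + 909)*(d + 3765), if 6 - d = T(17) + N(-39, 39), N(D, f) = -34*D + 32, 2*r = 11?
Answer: 1554534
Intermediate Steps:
r = 11/2 (r = (1/2)*11 = 11/2 ≈ 5.5000)
T(B) = 1
N(D, f) = 32 - 34*D
d = -1353 (d = 6 - (1 + (32 - 34*(-39))) = 6 - (1 + (32 + 1326)) = 6 - (1 + 1358) = 6 - 1*1359 = 6 - 1359 = -1353)
((r + 10*(-27)) + 909)*(d + 3765) = ((11/2 + 10*(-27)) + 909)*(-1353 + 3765) = ((11/2 - 270) + 909)*2412 = (-529/2 + 909)*2412 = (1289/2)*2412 = 1554534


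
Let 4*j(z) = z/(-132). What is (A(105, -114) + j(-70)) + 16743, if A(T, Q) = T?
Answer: 4447907/264 ≈ 16848.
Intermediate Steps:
j(z) = -z/528 (j(z) = (z/(-132))/4 = (z*(-1/132))/4 = (-z/132)/4 = -z/528)
(A(105, -114) + j(-70)) + 16743 = (105 - 1/528*(-70)) + 16743 = (105 + 35/264) + 16743 = 27755/264 + 16743 = 4447907/264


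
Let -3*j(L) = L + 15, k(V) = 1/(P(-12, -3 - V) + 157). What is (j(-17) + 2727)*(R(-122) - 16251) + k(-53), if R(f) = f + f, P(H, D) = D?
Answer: -9313522364/207 ≈ -4.4993e+7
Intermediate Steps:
k(V) = 1/(154 - V) (k(V) = 1/((-3 - V) + 157) = 1/(154 - V))
j(L) = -5 - L/3 (j(L) = -(L + 15)/3 = -(15 + L)/3 = -5 - L/3)
R(f) = 2*f
(j(-17) + 2727)*(R(-122) - 16251) + k(-53) = ((-5 - 1/3*(-17)) + 2727)*(2*(-122) - 16251) - 1/(-154 - 53) = ((-5 + 17/3) + 2727)*(-244 - 16251) - 1/(-207) = (2/3 + 2727)*(-16495) - 1*(-1/207) = (8183/3)*(-16495) + 1/207 = -134978585/3 + 1/207 = -9313522364/207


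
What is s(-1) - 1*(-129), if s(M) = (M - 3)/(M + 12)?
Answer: 1415/11 ≈ 128.64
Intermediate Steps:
s(M) = (-3 + M)/(12 + M)
s(-1) - 1*(-129) = (-3 - 1)/(12 - 1) - 1*(-129) = -4/11 + 129 = 1415/11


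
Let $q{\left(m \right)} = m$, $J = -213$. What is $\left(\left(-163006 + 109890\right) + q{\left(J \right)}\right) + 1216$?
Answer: $-52113$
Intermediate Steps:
$\left(\left(-163006 + 109890\right) + q{\left(J \right)}\right) + 1216 = \left(\left(-163006 + 109890\right) - 213\right) + 1216 = \left(-53116 - 213\right) + 1216 = -53329 + 1216 = -52113$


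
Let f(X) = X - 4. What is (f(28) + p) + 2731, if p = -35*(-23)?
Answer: 3560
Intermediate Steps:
p = 805
f(X) = -4 + X
(f(28) + p) + 2731 = ((-4 + 28) + 805) + 2731 = (24 + 805) + 2731 = 829 + 2731 = 3560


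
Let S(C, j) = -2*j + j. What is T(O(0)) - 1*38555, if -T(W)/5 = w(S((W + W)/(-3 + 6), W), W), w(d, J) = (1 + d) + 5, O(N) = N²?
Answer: -38585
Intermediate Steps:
S(C, j) = -j
w(d, J) = 6 + d
T(W) = -30 + 5*W (T(W) = -5*(6 - W) = -30 + 5*W)
T(O(0)) - 1*38555 = (-30 + 5*0²) - 1*38555 = (-30 + 5*0) - 38555 = (-30 + 0) - 38555 = -30 - 38555 = -38585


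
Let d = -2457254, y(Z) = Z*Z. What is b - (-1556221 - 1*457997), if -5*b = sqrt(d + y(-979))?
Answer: 2014218 - I*sqrt(1498813)/5 ≈ 2.0142e+6 - 244.85*I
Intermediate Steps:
y(Z) = Z**2
b = -I*sqrt(1498813)/5 (b = -sqrt(-2457254 + (-979)**2)/5 = -sqrt(-2457254 + 958441)/5 = -I*sqrt(1498813)/5 ≈ -244.85*I)
b - (-1556221 - 1*457997) = -I*sqrt(1498813)/5 - (-1556221 - 1*457997) = -I*sqrt(1498813)/5 - (-1556221 - 457997) = -I*sqrt(1498813)/5 - 1*(-2014218) = -I*sqrt(1498813)/5 + 2014218 = 2014218 - I*sqrt(1498813)/5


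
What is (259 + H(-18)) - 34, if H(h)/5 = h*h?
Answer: 1845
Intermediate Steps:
H(h) = 5*h² (H(h) = 5*(h*h) = 5*h²)
(259 + H(-18)) - 34 = (259 + 5*(-18)²) - 34 = (259 + 5*324) - 34 = (259 + 1620) - 34 = 1879 - 34 = 1845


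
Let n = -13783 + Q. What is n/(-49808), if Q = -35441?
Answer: 6153/6226 ≈ 0.98827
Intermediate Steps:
n = -49224 (n = -13783 - 35441 = -49224)
n/(-49808) = -49224/(-49808) = -49224*(-1/49808) = 6153/6226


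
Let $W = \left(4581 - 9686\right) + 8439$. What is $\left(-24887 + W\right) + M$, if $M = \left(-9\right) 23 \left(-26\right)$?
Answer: $-16171$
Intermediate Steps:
$W = 3334$ ($W = -5105 + 8439 = 3334$)
$M = 5382$ ($M = \left(-207\right) \left(-26\right) = 5382$)
$\left(-24887 + W\right) + M = \left(-24887 + 3334\right) + 5382 = -21553 + 5382 = -16171$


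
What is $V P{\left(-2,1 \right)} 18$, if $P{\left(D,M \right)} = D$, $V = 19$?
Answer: $-684$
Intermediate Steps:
$V P{\left(-2,1 \right)} 18 = 19 \left(-2\right) 18 = \left(-38\right) 18 = -684$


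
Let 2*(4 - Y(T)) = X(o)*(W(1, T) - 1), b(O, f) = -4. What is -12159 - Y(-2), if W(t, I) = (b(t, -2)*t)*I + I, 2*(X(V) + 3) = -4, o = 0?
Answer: -24351/2 ≈ -12176.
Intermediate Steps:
X(V) = -5 (X(V) = -3 + (1/2)*(-4) = -3 - 2 = -5)
W(t, I) = I - 4*I*t (W(t, I) = (-4*t)*I + I = -4*I*t + I = I - 4*I*t)
Y(T) = 3/2 - 15*T/2 (Y(T) = 4 - (-5)*(T*(1 - 4*1) - 1)/2 = 4 - (-5)*(T*(1 - 4) - 1)/2 = 4 - (-5)*(T*(-3) - 1)/2 = 4 - (-5)*(-3*T - 1)/2 = 4 - (-5)*(-1 - 3*T)/2 = 4 - (5 + 15*T)/2 = 4 + (-5/2 - 15*T/2) = 3/2 - 15*T/2)
-12159 - Y(-2) = -12159 - (3/2 - 15/2*(-2)) = -12159 - (3/2 + 15) = -12159 - 1*33/2 = -12159 - 33/2 = -24351/2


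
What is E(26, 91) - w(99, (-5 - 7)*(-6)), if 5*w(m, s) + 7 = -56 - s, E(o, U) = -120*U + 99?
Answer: -10794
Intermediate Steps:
E(o, U) = 99 - 120*U
w(m, s) = -63/5 - s/5 (w(m, s) = -7/5 + (-56 - s)/5 = -7/5 + (-56/5 - s/5) = -63/5 - s/5)
E(26, 91) - w(99, (-5 - 7)*(-6)) = (99 - 120*91) - (-63/5 - (-5 - 7)*(-6)/5) = (99 - 10920) - (-63/5 - (-12)*(-6)/5) = -10821 - (-63/5 - ⅕*72) = -10821 - (-63/5 - 72/5) = -10821 - 1*(-27) = -10821 + 27 = -10794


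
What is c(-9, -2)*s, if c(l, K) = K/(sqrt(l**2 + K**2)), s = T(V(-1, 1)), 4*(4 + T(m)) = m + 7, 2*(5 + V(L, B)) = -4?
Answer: 8*sqrt(85)/85 ≈ 0.86772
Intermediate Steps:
V(L, B) = -7 (V(L, B) = -5 + (1/2)*(-4) = -5 - 2 = -7)
T(m) = -9/4 + m/4 (T(m) = -4 + (m + 7)/4 = -4 + (7 + m)/4 = -4 + (7/4 + m/4) = -9/4 + m/4)
s = -4 (s = -9/4 + (1/4)*(-7) = -9/4 - 7/4 = -4)
c(l, K) = K/sqrt(K**2 + l**2) (c(l, K) = K/(sqrt(K**2 + l**2)) = K/sqrt(K**2 + l**2))
c(-9, -2)*s = -2/sqrt((-2)**2 + (-9)**2)*(-4) = -2/sqrt(4 + 81)*(-4) = -2*sqrt(85)/85*(-4) = 8*sqrt(85)/85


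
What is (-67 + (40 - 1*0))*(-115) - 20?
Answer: 3085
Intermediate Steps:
(-67 + (40 - 1*0))*(-115) - 20 = (-67 + (40 + 0))*(-115) - 20 = (-67 + 40)*(-115) - 20 = -27*(-115) - 20 = 3105 - 20 = 3085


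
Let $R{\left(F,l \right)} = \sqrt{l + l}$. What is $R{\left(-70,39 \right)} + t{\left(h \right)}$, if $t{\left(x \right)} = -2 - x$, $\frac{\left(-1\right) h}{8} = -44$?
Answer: $-354 + \sqrt{78} \approx -345.17$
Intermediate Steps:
$R{\left(F,l \right)} = \sqrt{2} \sqrt{l}$ ($R{\left(F,l \right)} = \sqrt{2 l} = \sqrt{2} \sqrt{l}$)
$h = 352$ ($h = \left(-8\right) \left(-44\right) = 352$)
$R{\left(-70,39 \right)} + t{\left(h \right)} = \sqrt{2} \sqrt{39} - 354 = \sqrt{78} - 354 = -354 + \sqrt{78}$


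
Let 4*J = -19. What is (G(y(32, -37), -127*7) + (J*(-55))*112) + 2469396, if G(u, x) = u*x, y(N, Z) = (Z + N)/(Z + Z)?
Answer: 184896099/74 ≈ 2.4986e+6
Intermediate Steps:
J = -19/4 (J = (¼)*(-19) = -19/4 ≈ -4.7500)
y(N, Z) = (N + Z)/(2*Z) (y(N, Z) = (N + Z)/((2*Z)) = (N + Z)*(1/(2*Z)) = (N + Z)/(2*Z))
(G(y(32, -37), -127*7) + (J*(-55))*112) + 2469396 = (((½)*(32 - 37)/(-37))*(-127*7) - 19/4*(-55)*112) + 2469396 = (((½)*(-1/37)*(-5))*(-889) + (1045/4)*112) + 2469396 = ((5/74)*(-889) + 29260) + 2469396 = (-4445/74 + 29260) + 2469396 = 2160795/74 + 2469396 = 184896099/74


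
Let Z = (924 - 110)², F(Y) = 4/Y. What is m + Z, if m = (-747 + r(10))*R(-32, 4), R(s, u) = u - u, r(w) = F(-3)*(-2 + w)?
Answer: 662596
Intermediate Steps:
r(w) = 8/3 - 4*w/3 (r(w) = (4/(-3))*(-2 + w) = (4*(-⅓))*(-2 + w) = -4*(-2 + w)/3 = 8/3 - 4*w/3)
R(s, u) = 0
m = 0 (m = (-747 + (8/3 - 4/3*10))*0 = (-747 + (8/3 - 40/3))*0 = (-747 - 32/3)*0 = -2273/3*0 = 0)
Z = 662596 (Z = 814² = 662596)
m + Z = 0 + 662596 = 662596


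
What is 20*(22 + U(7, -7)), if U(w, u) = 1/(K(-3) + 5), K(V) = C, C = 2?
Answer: 3100/7 ≈ 442.86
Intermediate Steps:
K(V) = 2
U(w, u) = ⅐ (U(w, u) = 1/(2 + 5) = 1/7 = ⅐)
20*(22 + U(7, -7)) = 20*(22 + ⅐) = 20*(155/7) = 3100/7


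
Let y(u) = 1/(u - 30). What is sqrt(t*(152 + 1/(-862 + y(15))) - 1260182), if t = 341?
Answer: I*sqrt(202049189196415)/12931 ≈ 1099.3*I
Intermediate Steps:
y(u) = 1/(-30 + u)
sqrt(t*(152 + 1/(-862 + y(15))) - 1260182) = sqrt(341*(152 + 1/(-862 + 1/(-30 + 15))) - 1260182) = sqrt(341*(152 + 1/(-862 + 1/(-15))) - 1260182) = sqrt(341*(152 + 1/(-862 - 1/15)) - 1260182) = sqrt(341*(152 + 1/(-12931/15)) - 1260182) = sqrt(341*(152 - 15/12931) - 1260182) = sqrt(341*(1965497/12931) - 1260182) = sqrt(670234477/12931 - 1260182) = sqrt(-15625178965/12931) = I*sqrt(202049189196415)/12931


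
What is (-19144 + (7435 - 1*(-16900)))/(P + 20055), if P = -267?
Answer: 5191/19788 ≈ 0.26233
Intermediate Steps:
(-19144 + (7435 - 1*(-16900)))/(P + 20055) = (-19144 + (7435 - 1*(-16900)))/(-267 + 20055) = (-19144 + (7435 + 16900))/19788 = (-19144 + 24335)*(1/19788) = 5191*(1/19788) = 5191/19788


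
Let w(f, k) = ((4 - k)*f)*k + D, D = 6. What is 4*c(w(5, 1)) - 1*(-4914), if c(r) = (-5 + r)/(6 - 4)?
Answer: 4946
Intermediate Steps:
w(f, k) = 6 + f*k*(4 - k) (w(f, k) = ((4 - k)*f)*k + 6 = (f*(4 - k))*k + 6 = f*k*(4 - k) + 6 = 6 + f*k*(4 - k))
c(r) = -5/2 + r/2 (c(r) = (-5 + r)/2 = (-5 + r)*(½) = -5/2 + r/2)
4*c(w(5, 1)) - 1*(-4914) = 4*(-5/2 + (6 - 1*5*1² + 4*5*1)/2) - 1*(-4914) = 4*(-5/2 + (6 - 1*5*1 + 20)/2) + 4914 = 4*(-5/2 + (6 - 5 + 20)/2) + 4914 = 4*(-5/2 + (½)*21) + 4914 = 4*(-5/2 + 21/2) + 4914 = 4*8 + 4914 = 32 + 4914 = 4946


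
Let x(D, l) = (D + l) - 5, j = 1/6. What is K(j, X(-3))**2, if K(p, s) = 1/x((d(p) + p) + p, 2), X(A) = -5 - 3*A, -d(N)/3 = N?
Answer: 36/361 ≈ 0.099723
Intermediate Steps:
d(N) = -3*N
j = 1/6 ≈ 0.16667
x(D, l) = -5 + D + l
K(p, s) = 1/(-3 - p) (K(p, s) = 1/(-5 + ((-3*p + p) + p) + 2) = 1/(-5 + (-2*p + p) + 2) = 1/(-5 - p + 2) = 1/(-3 - p))
K(j, X(-3))**2 = (1/(-3 - 1*1/6))**2 = (1/(-3 - 1/6))**2 = (1/(-19/6))**2 = (-6/19)**2 = 36/361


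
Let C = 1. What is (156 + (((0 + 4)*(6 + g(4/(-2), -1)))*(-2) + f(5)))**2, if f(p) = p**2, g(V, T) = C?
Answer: 15625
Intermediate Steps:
g(V, T) = 1
(156 + (((0 + 4)*(6 + g(4/(-2), -1)))*(-2) + f(5)))**2 = (156 + (((0 + 4)*(6 + 1))*(-2) + 5**2))**2 = (156 + ((4*7)*(-2) + 25))**2 = (156 + (28*(-2) + 25))**2 = (156 + (-56 + 25))**2 = (156 - 31)**2 = 125**2 = 15625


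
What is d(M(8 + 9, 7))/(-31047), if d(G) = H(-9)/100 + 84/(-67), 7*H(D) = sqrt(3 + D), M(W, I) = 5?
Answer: 28/693383 - I*sqrt(6)/21732900 ≈ 4.0382e-5 - 1.1271e-7*I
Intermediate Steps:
H(D) = sqrt(3 + D)/7
d(G) = -84/67 + I*sqrt(6)/700 (d(G) = (sqrt(3 - 9)/7)/100 + 84/(-67) = (sqrt(-6)/7)*(1/100) + 84*(-1/67) = ((I*sqrt(6))/7)*(1/100) - 84/67 = (I*sqrt(6)/7)*(1/100) - 84/67 = I*sqrt(6)/700 - 84/67 = -84/67 + I*sqrt(6)/700)
d(M(8 + 9, 7))/(-31047) = (-84/67 + I*sqrt(6)/700)/(-31047) = (-84/67 + I*sqrt(6)/700)*(-1/31047) = 28/693383 - I*sqrt(6)/21732900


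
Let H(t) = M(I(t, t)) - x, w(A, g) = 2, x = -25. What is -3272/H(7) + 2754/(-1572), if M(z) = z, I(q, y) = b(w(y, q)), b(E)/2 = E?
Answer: -870575/7598 ≈ -114.58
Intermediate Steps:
b(E) = 2*E
I(q, y) = 4 (I(q, y) = 2*2 = 4)
H(t) = 29 (H(t) = 4 - 1*(-25) = 4 + 25 = 29)
-3272/H(7) + 2754/(-1572) = -3272/29 + 2754/(-1572) = -3272*1/29 + 2754*(-1/1572) = -3272/29 - 459/262 = -870575/7598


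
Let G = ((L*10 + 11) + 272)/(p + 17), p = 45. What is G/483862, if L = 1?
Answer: 293/29999444 ≈ 9.7669e-6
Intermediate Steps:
G = 293/62 (G = ((1*10 + 11) + 272)/(45 + 17) = ((10 + 11) + 272)/62 = (21 + 272)/62 = (1/62)*293 = 293/62 ≈ 4.7258)
G/483862 = (293/62)/483862 = (293/62)*(1/483862) = 293/29999444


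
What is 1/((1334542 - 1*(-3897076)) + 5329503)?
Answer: 1/10561121 ≈ 9.4687e-8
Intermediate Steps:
1/((1334542 - 1*(-3897076)) + 5329503) = 1/((1334542 + 3897076) + 5329503) = 1/(5231618 + 5329503) = 1/10561121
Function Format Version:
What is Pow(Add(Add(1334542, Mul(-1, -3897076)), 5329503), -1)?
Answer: Rational(1, 10561121) ≈ 9.4687e-8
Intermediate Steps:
Pow(Add(Add(1334542, Mul(-1, -3897076)), 5329503), -1) = Pow(Add(Add(1334542, 3897076), 5329503), -1) = Pow(Add(5231618, 5329503), -1) = Pow(10561121, -1) = Rational(1, 10561121)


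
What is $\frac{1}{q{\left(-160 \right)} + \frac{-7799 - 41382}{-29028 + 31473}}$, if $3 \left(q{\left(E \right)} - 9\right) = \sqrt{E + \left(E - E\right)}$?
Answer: $- \frac{8305665}{105601372} - \frac{1992675 i \sqrt{10}}{211202744} \approx -0.078651 - 0.029836 i$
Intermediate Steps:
$q{\left(E \right)} = 9 + \frac{\sqrt{E}}{3}$ ($q{\left(E \right)} = 9 + \frac{\sqrt{E + \left(E - E\right)}}{3} = 9 + \frac{\sqrt{E + 0}}{3} = 9 + \frac{\sqrt{E}}{3}$)
$\frac{1}{q{\left(-160 \right)} + \frac{-7799 - 41382}{-29028 + 31473}} = \frac{1}{\left(9 + \frac{\sqrt{-160}}{3}\right) + \frac{-7799 - 41382}{-29028 + 31473}} = \frac{1}{\left(9 + \frac{4 i \sqrt{10}}{3}\right) - \frac{49181}{2445}} = \frac{1}{- \frac{27176}{2445} + \frac{4 i \sqrt{10}}{3}}$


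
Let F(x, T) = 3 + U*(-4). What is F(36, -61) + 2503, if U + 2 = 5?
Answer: 2494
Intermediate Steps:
U = 3 (U = -2 + 5 = 3)
F(x, T) = -9 (F(x, T) = 3 + 3*(-4) = 3 - 12 = -9)
F(36, -61) + 2503 = -9 + 2503 = 2494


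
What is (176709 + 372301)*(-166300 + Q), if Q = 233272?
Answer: 36768297720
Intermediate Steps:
(176709 + 372301)*(-166300 + Q) = (176709 + 372301)*(-166300 + 233272) = 549010*66972 = 36768297720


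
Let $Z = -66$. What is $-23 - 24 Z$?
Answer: $1561$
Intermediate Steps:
$-23 - 24 Z = -23 - -1584 = -23 + 1584 = 1561$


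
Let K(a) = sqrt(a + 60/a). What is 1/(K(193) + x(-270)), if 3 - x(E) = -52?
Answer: 10615/546516 - sqrt(7200637)/546516 ≈ 0.014513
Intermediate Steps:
x(E) = 55 (x(E) = 3 - 1*(-52) = 3 + 52 = 55)
1/(K(193) + x(-270)) = 1/(sqrt(193 + 60/193) + 55) = 1/(sqrt(37309/193) + 55) = 1/(sqrt(7200637)/193 + 55) = 1/(55 + sqrt(7200637)/193)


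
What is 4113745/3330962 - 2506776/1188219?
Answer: -1153981876119/1319304112226 ≈ -0.87469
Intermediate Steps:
4113745/3330962 - 2506776/1188219 = 4113745*(1/3330962) - 2506776*1/1188219 = 4113745/3330962 - 835592/396073 = -1153981876119/1319304112226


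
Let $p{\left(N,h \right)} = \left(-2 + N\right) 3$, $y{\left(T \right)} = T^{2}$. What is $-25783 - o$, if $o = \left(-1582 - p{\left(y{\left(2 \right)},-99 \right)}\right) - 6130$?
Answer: $-18065$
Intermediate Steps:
$p{\left(N,h \right)} = -6 + 3 N$
$o = -7718$ ($o = \left(-1582 - \left(-6 + 3 \cdot 2^{2}\right)\right) - 6130 = \left(-1582 - \left(-6 + 3 \cdot 4\right)\right) - 6130 = \left(-1582 - \left(-6 + 12\right)\right) - 6130 = \left(-1582 - 6\right) - 6130 = -1588 - 6130 = -7718$)
$-25783 - o = -25783 - -7718 = -25783 + 7718 = -18065$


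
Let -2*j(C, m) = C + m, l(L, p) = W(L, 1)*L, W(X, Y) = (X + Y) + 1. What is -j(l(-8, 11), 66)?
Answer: 57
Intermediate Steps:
W(X, Y) = 1 + X + Y
l(L, p) = L*(2 + L) (l(L, p) = (1 + L + 1)*L = (2 + L)*L = L*(2 + L))
j(C, m) = -C/2 - m/2 (j(C, m) = -(C + m)/2 = -C/2 - m/2)
-j(l(-8, 11), 66) = -(-(-4)*(2 - 8) - 1/2*66) = -(-(-4)*(-6) - 33) = -(-1/2*48 - 33) = -(-24 - 33) = -1*(-57) = 57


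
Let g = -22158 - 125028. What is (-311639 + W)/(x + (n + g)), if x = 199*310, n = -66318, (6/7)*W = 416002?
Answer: -260545/227721 ≈ -1.1441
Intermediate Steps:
W = 1456007/3 (W = (7/6)*416002 = 1456007/3 ≈ 4.8534e+5)
g = -147186
x = 61690
(-311639 + W)/(x + (n + g)) = (-311639 + 1456007/3)/(61690 + (-66318 - 147186)) = 521090/(3*(61690 - 213504)) = (521090/3)/(-151814) = (521090/3)*(-1/151814) = -260545/227721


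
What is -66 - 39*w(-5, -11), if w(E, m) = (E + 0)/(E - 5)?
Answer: -171/2 ≈ -85.500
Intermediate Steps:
w(E, m) = E/(-5 + E)
-66 - 39*w(-5, -11) = -66 - (-195)/(-5 - 5) = -66 - (-195)/(-10) = -66 - (-195)*(-1)/10 = -66 - 39*½ = -66 - 39/2 = -171/2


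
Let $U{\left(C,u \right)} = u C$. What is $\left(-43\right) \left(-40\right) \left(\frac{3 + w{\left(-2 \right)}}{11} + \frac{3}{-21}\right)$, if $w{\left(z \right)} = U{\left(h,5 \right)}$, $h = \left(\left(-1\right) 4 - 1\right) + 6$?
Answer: $\frac{77400}{77} \approx 1005.2$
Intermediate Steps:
$h = 1$ ($h = \left(-4 - 1\right) + 6 = -5 + 6 = 1$)
$U{\left(C,u \right)} = C u$
$w{\left(z \right)} = 5$ ($w{\left(z \right)} = 1 \cdot 5 = 5$)
$\left(-43\right) \left(-40\right) \left(\frac{3 + w{\left(-2 \right)}}{11} + \frac{3}{-21}\right) = \left(-43\right) \left(-40\right) \left(\frac{3 + 5}{11} + \frac{3}{-21}\right) = 1720 \left(8 \cdot \frac{1}{11} + 3 \left(- \frac{1}{21}\right)\right) = 1720 \left(\frac{8}{11} - \frac{1}{7}\right) = 1720 \cdot \frac{45}{77} = \frac{77400}{77}$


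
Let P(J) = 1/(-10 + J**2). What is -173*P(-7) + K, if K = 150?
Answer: 5677/39 ≈ 145.56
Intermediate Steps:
-173*P(-7) + K = -173/(-10 + (-7)**2) + 150 = -173/(-10 + 49) + 150 = -173/39 + 150 = 5677/39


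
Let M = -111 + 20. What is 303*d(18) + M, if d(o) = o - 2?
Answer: 4757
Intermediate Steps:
d(o) = -2 + o
M = -91
303*d(18) + M = 303*(-2 + 18) - 91 = 303*16 - 91 = 4848 - 91 = 4757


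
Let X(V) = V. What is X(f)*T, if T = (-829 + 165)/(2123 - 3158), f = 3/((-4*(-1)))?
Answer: 166/345 ≈ 0.48116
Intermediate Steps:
f = ¾ (f = 3/4 = 3*(¼) = ¾ ≈ 0.75000)
T = 664/1035 (T = -664/(-1035) = -664*(-1/1035) = 664/1035 ≈ 0.64155)
X(f)*T = (¾)*(664/1035) = 166/345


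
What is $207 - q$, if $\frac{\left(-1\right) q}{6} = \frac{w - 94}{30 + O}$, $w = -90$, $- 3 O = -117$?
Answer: $191$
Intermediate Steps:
$O = 39$ ($O = \left(- \frac{1}{3}\right) \left(-117\right) = 39$)
$q = 16$ ($q = - 6 \frac{-90 - 94}{30 + 39} = - 6 \left(- \frac{184}{69}\right) = - 6 \left(\left(-184\right) \frac{1}{69}\right) = \left(-6\right) \left(- \frac{8}{3}\right) = 16$)
$207 - q = 207 - 16 = 191$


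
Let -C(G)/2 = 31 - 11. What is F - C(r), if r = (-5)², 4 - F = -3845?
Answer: 3889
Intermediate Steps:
F = 3849 (F = 4 - 1*(-3845) = 4 + 3845 = 3849)
r = 25
C(G) = -40 (C(G) = -2*(31 - 11) = -2*20 = -40)
F - C(r) = 3849 - 1*(-40) = 3849 + 40 = 3889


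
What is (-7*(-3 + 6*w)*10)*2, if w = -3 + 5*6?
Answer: -22260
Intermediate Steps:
w = 27 (w = -3 + 30 = 27)
(-7*(-3 + 6*w)*10)*2 = (-7*(-3 + 6*27)*10)*2 = (-7*(-3 + 162)*10)*2 = (-7*159*10)*2 = -1113*10*2 = -11130*2 = -22260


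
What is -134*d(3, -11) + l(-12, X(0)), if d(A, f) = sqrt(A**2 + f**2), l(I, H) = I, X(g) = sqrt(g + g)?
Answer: -12 - 134*sqrt(130) ≈ -1539.8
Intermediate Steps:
X(g) = sqrt(2)*sqrt(g) (X(g) = sqrt(2*g) = sqrt(2)*sqrt(g))
-134*d(3, -11) + l(-12, X(0)) = -134*sqrt(3**2 + (-11)**2) - 12 = -134*sqrt(9 + 121) - 12 = -134*sqrt(130) - 12 = -12 - 134*sqrt(130)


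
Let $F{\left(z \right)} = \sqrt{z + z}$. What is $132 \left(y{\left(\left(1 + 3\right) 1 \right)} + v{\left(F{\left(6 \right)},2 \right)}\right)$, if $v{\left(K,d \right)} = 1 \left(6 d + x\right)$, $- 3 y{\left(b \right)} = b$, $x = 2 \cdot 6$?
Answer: $2992$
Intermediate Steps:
$x = 12$
$y{\left(b \right)} = - \frac{b}{3}$
$F{\left(z \right)} = \sqrt{2} \sqrt{z}$ ($F{\left(z \right)} = \sqrt{2 z} = \sqrt{2} \sqrt{z}$)
$v{\left(K,d \right)} = 12 + 6 d$ ($v{\left(K,d \right)} = 1 \left(6 d + 12\right) = 1 \left(12 + 6 d\right) = 12 + 6 d$)
$132 \left(y{\left(\left(1 + 3\right) 1 \right)} + v{\left(F{\left(6 \right)},2 \right)}\right) = 132 \left(- \frac{\left(1 + 3\right) 1}{3} + \left(12 + 6 \cdot 2\right)\right) = 132 \left(- \frac{4 \cdot 1}{3} + \left(12 + 12\right)\right) = 132 \left(\left(- \frac{1}{3}\right) 4 + 24\right) = 132 \left(- \frac{4}{3} + 24\right) = 132 \cdot \frac{68}{3} = 2992$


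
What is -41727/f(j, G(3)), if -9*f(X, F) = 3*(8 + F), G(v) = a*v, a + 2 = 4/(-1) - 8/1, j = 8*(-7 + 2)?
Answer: -125181/34 ≈ -3681.8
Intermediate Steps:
j = -40 (j = 8*(-5) = -40)
a = -14 (a = -2 + (4/(-1) - 8/1) = -2 + (4*(-1) - 8*1) = -2 + (-4 - 8) = -2 - 12 = -14)
G(v) = -14*v
f(X, F) = -8/3 - F/3 (f(X, F) = -(8 + F)/3 = -(24 + 3*F)/9 = -8/3 - F/3)
-41727/f(j, G(3)) = -41727/(-8/3 - (-14)*3/3) = -41727/(-8/3 - 1/3*(-42)) = -41727/(-8/3 + 14) = -41727/34/3 = -41727*3/34 = -125181/34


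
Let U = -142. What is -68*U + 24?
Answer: 9680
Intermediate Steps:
-68*U + 24 = -68*(-142) + 24 = 9656 + 24 = 9680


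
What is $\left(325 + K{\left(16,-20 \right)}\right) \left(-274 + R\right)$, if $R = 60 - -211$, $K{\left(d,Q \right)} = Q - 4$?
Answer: $-903$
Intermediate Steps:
$K{\left(d,Q \right)} = -4 + Q$
$R = 271$ ($R = 60 + 211 = 271$)
$\left(325 + K{\left(16,-20 \right)}\right) \left(-274 + R\right) = \left(325 - 24\right) \left(-274 + 271\right) = \left(325 - 24\right) \left(-3\right) = 301 \left(-3\right) = -903$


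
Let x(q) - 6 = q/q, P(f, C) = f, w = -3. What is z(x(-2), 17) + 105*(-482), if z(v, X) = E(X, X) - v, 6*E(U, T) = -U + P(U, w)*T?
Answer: -151715/3 ≈ -50572.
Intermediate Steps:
E(U, T) = -U/6 + T*U/6 (E(U, T) = (-U + U*T)/6 = (-U + T*U)/6 = -U/6 + T*U/6)
x(q) = 7 (x(q) = 6 + q/q = 6 + 1 = 7)
z(v, X) = -v + X*(-1 + X)/6 (z(v, X) = X*(-1 + X)/6 - v = -v + X*(-1 + X)/6)
z(x(-2), 17) + 105*(-482) = (-1*7 - ⅙*17 + (⅙)*17²) + 105*(-482) = (-7 - 17/6 + (⅙)*289) - 50610 = (-7 - 17/6 + 289/6) - 50610 = 115/3 - 50610 = -151715/3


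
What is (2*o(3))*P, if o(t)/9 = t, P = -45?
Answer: -2430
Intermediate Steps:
o(t) = 9*t
(2*o(3))*P = (2*(9*3))*(-45) = (2*27)*(-45) = 54*(-45) = -2430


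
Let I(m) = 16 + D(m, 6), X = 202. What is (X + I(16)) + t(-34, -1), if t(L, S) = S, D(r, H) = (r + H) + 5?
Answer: 244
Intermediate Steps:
D(r, H) = 5 + H + r (D(r, H) = (H + r) + 5 = 5 + H + r)
I(m) = 27 + m (I(m) = 16 + (5 + 6 + m) = 16 + (11 + m) = 27 + m)
(X + I(16)) + t(-34, -1) = (202 + (27 + 16)) - 1 = (202 + 43) - 1 = 245 - 1 = 244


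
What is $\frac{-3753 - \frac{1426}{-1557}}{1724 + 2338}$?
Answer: $- \frac{5841995}{6324534} \approx -0.9237$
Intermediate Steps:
$\frac{-3753 - \frac{1426}{-1557}}{1724 + 2338} = \frac{-3753 - - \frac{1426}{1557}}{4062} = \left(-3753 + \frac{1426}{1557}\right) \frac{1}{4062} = \left(- \frac{5841995}{1557}\right) \frac{1}{4062} = - \frac{5841995}{6324534}$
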